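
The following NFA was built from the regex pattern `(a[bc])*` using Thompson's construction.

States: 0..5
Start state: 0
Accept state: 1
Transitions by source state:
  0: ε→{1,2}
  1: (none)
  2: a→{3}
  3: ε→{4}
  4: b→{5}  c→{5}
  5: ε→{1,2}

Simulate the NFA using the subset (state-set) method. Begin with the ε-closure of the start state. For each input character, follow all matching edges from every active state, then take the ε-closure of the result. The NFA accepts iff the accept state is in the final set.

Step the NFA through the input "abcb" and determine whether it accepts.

initial (ε-close {0}): {0,1,2}
'a' @ 1: {3,4}
'b' @ 2: {1,2,5}  ✓accept
'c' @ 3: {}  — state set empty
rest 'b' ignored (set empty)
after full input: {}  (accept=1 not in)

Answer: REJECT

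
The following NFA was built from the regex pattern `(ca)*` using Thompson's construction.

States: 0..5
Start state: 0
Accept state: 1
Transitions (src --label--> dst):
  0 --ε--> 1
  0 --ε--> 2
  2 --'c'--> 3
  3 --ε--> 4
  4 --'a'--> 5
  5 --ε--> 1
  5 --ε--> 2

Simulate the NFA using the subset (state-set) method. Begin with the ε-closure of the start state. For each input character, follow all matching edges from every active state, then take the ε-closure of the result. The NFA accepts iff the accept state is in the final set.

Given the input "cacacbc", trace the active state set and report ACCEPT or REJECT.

Answer: REJECT

Derivation:
initial (ε-close {0}): {0,1,2}
'c' @ 1: {3,4}
'a' @ 2: {1,2,5}  [accepting]
'c' @ 3: {3,4}
'a' @ 4: {1,2,5}  [accepting]
'c' @ 5: {3,4}
'b' @ 6: {}  — state set empty
rest 'c' ignored (set empty)
after full input: {}  (accept=1 not in)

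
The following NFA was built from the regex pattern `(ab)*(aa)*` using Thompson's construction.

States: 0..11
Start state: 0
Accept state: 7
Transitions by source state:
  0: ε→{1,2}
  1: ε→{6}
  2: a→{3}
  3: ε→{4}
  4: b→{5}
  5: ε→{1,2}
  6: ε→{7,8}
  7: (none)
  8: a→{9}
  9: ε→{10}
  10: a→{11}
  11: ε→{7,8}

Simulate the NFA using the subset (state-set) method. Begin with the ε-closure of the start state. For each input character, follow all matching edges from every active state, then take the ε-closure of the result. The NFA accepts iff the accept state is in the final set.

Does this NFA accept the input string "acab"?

initial (ε-close {0}): {0,1,2,6,7,8}
'a' @ 1: {3,4,9,10}
'c' @ 2: {}  — no active states
rest 'ab' ignored (set empty)
end set {} — state 7 not in

Answer: REJECT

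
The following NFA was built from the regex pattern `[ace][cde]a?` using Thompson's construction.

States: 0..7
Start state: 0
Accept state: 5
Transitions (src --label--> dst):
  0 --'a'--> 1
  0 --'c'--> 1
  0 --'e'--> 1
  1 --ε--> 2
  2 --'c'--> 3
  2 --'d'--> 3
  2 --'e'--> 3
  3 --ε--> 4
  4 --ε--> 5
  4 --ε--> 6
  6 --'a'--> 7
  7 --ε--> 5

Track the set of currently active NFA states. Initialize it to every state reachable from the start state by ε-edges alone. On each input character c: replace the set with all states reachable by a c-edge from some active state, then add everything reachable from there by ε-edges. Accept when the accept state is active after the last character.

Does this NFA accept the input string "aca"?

Answer: ACCEPT

Trace:
start: ε-closure({0}) = {0}
'a' @ 1: {1,2}
'c' @ 2: {3,4,5,6}  (accept∈set)
'a' @ 3: {5,7}  (accept∈set)
end set {5,7} — state 5 in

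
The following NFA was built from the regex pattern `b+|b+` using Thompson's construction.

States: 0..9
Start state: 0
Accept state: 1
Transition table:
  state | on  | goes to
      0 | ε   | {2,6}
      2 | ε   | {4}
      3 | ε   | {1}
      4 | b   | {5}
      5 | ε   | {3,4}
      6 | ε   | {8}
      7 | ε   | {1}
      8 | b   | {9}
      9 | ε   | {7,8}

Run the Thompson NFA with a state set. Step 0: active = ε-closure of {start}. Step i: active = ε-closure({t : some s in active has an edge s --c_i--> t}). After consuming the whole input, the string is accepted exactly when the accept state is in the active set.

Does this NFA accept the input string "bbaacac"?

Answer: REJECT

Trace:
S₀ = ε-closure({0}) = {0,2,4,6,8}
'b' @ 1: {1,3,4,5,7,8,9}  [accepting]
'b' @ 2: {1,3,4,5,7,8,9}  [accepting]
'a' @ 3: {}  — no active states
rest 'acac' ignored (set empty)
end set {} — state 1 not in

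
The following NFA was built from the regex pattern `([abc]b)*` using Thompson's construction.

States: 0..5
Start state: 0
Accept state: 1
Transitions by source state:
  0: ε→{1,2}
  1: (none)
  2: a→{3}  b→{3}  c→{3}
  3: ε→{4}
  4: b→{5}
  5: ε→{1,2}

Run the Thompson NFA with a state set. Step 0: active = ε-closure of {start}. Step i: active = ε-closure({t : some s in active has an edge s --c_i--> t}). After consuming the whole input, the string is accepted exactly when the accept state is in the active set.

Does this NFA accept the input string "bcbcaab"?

Answer: REJECT

Derivation:
start: ε-closure({0}) = {0,1,2}
'b' @ 1: {3,4}
'c' @ 2: {}  — state set empty
rest 'bcaab' ignored (set empty)
end set {} — state 1 not in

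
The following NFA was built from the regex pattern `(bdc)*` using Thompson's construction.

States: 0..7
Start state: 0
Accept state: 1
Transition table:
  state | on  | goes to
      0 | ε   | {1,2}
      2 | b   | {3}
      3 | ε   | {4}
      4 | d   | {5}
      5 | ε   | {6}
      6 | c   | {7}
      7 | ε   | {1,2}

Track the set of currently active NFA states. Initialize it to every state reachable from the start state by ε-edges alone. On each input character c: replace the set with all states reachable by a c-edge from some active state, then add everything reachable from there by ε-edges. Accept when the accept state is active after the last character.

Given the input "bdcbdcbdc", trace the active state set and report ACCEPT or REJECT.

initial (ε-close {0}): {0,1,2}
'b' @ 1: {3,4}
'd' @ 2: {5,6}
'c' @ 3: {1,2,7}  [accepting]
'b' @ 4: {3,4}
'd' @ 5: {5,6}
'c' @ 6: {1,2,7}  [accepting]
'b' @ 7: {3,4}
'd' @ 8: {5,6}
'c' @ 9: {1,2,7}  [accepting]
end set {1,2,7} — state 1 in

Answer: ACCEPT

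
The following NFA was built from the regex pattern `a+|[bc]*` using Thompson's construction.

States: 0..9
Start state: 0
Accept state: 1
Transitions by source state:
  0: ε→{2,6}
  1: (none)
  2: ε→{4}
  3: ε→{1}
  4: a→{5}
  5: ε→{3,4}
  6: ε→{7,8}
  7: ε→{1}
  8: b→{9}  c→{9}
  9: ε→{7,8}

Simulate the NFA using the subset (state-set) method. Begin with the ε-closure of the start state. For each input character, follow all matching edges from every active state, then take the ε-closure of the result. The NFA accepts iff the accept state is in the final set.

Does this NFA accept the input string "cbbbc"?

Answer: ACCEPT

Derivation:
S₀ = ε-closure({0}) = {0,1,2,4,6,7,8}
'c' @ 1: {1,7,8,9}  ✓accept
'b' @ 2: {1,7,8,9}  ✓accept
'b' @ 3: {1,7,8,9}  ✓accept
'b' @ 4: {1,7,8,9}  ✓accept
'c' @ 5: {1,7,8,9}  ✓accept
end set {1,7,8,9} — state 1 in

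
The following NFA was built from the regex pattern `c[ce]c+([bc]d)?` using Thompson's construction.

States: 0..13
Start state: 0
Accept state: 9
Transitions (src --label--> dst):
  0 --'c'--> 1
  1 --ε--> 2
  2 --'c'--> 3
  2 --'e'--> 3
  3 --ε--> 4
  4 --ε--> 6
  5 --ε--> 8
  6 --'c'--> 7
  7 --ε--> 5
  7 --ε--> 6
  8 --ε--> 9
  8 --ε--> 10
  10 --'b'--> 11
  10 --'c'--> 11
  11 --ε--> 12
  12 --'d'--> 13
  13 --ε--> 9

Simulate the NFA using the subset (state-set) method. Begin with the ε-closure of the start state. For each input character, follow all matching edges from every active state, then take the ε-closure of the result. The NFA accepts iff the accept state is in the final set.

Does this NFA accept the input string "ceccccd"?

start: ε-closure({0}) = {0}
'c' @ 1: {1,2}
'e' @ 2: {3,4,6}
'c' @ 3: {5,6,7,8,9,10}  (accept∈set)
'c' @ 4: {5,6,7,8,9,10,11,12}  (accept∈set)
'c' @ 5: {5,6,7,8,9,10,11,12}  (accept∈set)
'c' @ 6: {5,6,7,8,9,10,11,12}  (accept∈set)
'd' @ 7: {9,13}  (accept∈set)
end set {9,13} — state 9 in

Answer: ACCEPT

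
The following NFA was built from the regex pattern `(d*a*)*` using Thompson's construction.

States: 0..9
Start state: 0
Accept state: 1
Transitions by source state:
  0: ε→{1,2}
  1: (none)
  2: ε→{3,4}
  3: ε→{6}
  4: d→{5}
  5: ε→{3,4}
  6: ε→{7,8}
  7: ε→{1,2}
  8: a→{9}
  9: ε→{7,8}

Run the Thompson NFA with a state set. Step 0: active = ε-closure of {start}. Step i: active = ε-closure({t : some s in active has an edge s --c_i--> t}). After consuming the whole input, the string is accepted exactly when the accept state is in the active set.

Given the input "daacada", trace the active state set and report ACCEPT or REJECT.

initial (ε-close {0}): {0,1,2,3,4,6,7,8}
'd' @ 1: {1,2,3,4,5,6,7,8}  (accept∈set)
'a' @ 2: {1,2,3,4,6,7,8,9}  (accept∈set)
'a' @ 3: {1,2,3,4,6,7,8,9}  (accept∈set)
'c' @ 4: {}  — no active states
rest 'ada' ignored (set empty)
after full input: {}  (accept=1 not in)

Answer: REJECT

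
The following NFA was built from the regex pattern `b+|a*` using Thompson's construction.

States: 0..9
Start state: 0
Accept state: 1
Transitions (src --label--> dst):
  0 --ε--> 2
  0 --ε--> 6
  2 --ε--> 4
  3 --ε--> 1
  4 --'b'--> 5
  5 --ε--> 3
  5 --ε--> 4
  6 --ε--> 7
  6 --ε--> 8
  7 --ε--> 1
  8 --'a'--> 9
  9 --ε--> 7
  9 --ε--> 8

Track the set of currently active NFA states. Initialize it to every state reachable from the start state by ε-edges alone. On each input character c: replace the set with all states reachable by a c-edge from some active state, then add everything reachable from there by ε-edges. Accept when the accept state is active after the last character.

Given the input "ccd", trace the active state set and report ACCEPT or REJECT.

start: ε-closure({0}) = {0,1,2,4,6,7,8}
'c' @ 1: {}  — state set empty
rest 'cd' ignored (set empty)
end set {} — state 1 not in

Answer: REJECT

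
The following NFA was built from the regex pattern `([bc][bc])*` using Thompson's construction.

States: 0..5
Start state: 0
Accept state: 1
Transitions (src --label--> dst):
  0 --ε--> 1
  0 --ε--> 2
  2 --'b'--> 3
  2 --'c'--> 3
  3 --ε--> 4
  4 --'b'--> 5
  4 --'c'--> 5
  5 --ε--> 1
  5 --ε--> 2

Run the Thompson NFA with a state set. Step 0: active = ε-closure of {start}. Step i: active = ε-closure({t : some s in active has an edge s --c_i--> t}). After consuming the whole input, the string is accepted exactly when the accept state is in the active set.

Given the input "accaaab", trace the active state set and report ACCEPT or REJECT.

Answer: REJECT

Derivation:
initial (ε-close {0}): {0,1,2}
'a' @ 1: {}  — state set empty
rest 'ccaaab' ignored (set empty)
end set {} — state 1 not in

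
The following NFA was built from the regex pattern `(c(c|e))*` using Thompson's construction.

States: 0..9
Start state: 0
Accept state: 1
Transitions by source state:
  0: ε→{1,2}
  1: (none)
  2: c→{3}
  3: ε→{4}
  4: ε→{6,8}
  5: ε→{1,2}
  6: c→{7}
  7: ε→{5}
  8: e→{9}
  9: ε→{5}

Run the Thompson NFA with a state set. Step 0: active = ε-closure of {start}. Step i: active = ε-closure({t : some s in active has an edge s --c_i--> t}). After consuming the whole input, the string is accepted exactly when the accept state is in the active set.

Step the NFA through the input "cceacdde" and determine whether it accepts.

Answer: REJECT

Steps:
start: ε-closure({0}) = {0,1,2}
'c' @ 1: {3,4,6,8}
'c' @ 2: {1,2,5,7}  (accept∈set)
'e' @ 3: {}  — state set empty
rest 'acdde' ignored (set empty)
final: {}; accept 1 not in set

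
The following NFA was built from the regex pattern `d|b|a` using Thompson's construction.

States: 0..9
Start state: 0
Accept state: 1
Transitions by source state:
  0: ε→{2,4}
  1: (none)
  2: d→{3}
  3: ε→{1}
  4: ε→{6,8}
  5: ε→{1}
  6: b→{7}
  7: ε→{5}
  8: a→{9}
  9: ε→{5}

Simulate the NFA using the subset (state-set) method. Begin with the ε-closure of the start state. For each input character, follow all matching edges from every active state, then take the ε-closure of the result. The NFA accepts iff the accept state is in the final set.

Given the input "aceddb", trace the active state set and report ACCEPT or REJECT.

Answer: REJECT

Trace:
S₀ = ε-closure({0}) = {0,2,4,6,8}
'a' @ 1: {1,5,9}  ✓accept
'c' @ 2: {}  — state set empty
rest 'eddb' ignored (set empty)
end set {} — state 1 not in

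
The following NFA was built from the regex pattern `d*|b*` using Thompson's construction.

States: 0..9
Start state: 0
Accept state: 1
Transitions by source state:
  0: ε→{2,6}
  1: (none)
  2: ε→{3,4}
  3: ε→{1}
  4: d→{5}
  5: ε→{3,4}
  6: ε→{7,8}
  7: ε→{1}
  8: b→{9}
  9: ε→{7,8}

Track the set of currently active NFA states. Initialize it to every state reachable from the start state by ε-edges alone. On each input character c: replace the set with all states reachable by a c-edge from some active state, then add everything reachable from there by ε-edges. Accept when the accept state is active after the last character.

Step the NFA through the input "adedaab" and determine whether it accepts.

Answer: REJECT

Steps:
S₀ = ε-closure({0}) = {0,1,2,3,4,6,7,8}
'a' @ 1: {}  — dead — no transitions
rest 'dedaab' ignored (set empty)
final: {}; accept 1 not in set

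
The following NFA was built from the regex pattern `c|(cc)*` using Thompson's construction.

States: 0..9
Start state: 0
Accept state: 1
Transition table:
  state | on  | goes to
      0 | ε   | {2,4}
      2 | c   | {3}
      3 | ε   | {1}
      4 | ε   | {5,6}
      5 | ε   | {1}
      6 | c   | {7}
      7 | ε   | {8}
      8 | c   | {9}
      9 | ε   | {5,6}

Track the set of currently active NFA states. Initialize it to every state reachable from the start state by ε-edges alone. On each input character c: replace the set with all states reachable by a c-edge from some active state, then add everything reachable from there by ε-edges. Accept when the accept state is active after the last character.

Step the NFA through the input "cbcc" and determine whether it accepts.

start: ε-closure({0}) = {0,1,2,4,5,6}
'c' @ 1: {1,3,7,8}  [accepting]
'b' @ 2: {}  — no active states
rest 'cc' ignored (set empty)
after full input: {}  (accept=1 not in)

Answer: REJECT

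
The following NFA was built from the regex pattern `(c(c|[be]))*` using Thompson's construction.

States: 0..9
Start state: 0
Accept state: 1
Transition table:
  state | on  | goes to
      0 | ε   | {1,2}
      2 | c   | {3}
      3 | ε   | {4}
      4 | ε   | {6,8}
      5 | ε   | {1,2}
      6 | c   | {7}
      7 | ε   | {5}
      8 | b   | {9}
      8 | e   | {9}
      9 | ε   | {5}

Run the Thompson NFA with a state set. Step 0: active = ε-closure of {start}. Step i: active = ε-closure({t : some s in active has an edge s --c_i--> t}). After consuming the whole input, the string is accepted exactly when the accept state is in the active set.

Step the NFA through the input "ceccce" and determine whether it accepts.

start: ε-closure({0}) = {0,1,2}
'c' @ 1: {3,4,6,8}
'e' @ 2: {1,2,5,9}  (accept∈set)
'c' @ 3: {3,4,6,8}
'c' @ 4: {1,2,5,7}  (accept∈set)
'c' @ 5: {3,4,6,8}
'e' @ 6: {1,2,5,9}  (accept∈set)
end set {1,2,5,9} — state 1 in

Answer: ACCEPT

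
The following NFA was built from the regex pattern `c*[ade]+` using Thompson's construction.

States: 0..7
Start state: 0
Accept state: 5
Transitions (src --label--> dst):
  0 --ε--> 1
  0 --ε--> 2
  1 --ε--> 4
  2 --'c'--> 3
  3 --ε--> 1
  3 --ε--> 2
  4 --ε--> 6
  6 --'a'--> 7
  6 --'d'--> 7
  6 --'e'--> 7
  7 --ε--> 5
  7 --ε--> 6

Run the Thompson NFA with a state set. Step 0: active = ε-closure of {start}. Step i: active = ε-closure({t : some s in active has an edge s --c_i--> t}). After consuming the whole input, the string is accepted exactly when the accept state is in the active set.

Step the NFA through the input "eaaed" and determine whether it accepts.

S₀ = ε-closure({0}) = {0,1,2,4,6}
'e' @ 1: {5,6,7}  [accepting]
'a' @ 2: {5,6,7}  [accepting]
'a' @ 3: {5,6,7}  [accepting]
'e' @ 4: {5,6,7}  [accepting]
'd' @ 5: {5,6,7}  [accepting]
end set {5,6,7} — state 5 in

Answer: ACCEPT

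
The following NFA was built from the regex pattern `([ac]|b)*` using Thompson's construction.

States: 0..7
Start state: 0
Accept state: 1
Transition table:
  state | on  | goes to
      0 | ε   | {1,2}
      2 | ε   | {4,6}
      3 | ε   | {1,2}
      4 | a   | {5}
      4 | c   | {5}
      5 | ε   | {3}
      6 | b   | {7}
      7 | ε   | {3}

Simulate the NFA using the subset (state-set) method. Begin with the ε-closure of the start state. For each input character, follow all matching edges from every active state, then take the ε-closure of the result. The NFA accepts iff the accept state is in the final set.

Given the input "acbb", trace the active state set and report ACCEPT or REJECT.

initial (ε-close {0}): {0,1,2,4,6}
'a' @ 1: {1,2,3,4,5,6}  (accept∈set)
'c' @ 2: {1,2,3,4,5,6}  (accept∈set)
'b' @ 3: {1,2,3,4,6,7}  (accept∈set)
'b' @ 4: {1,2,3,4,6,7}  (accept∈set)
after full input: {1,2,3,4,6,7}  (accept=1 in)

Answer: ACCEPT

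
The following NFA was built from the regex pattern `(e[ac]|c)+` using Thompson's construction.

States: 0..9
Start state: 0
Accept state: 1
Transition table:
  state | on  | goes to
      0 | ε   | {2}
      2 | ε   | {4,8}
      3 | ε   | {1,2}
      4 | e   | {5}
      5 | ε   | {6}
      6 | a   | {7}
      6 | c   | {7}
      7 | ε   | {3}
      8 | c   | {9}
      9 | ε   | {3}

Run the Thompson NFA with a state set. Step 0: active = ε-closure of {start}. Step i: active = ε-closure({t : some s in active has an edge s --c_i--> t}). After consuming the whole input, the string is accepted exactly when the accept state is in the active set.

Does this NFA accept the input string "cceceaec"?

Answer: ACCEPT

Steps:
initial (ε-close {0}): {0,2,4,8}
'c' @ 1: {1,2,3,4,8,9}  ✓accept
'c' @ 2: {1,2,3,4,8,9}  ✓accept
'e' @ 3: {5,6}
'c' @ 4: {1,2,3,4,7,8}  ✓accept
'e' @ 5: {5,6}
'a' @ 6: {1,2,3,4,7,8}  ✓accept
'e' @ 7: {5,6}
'c' @ 8: {1,2,3,4,7,8}  ✓accept
end set {1,2,3,4,7,8} — state 1 in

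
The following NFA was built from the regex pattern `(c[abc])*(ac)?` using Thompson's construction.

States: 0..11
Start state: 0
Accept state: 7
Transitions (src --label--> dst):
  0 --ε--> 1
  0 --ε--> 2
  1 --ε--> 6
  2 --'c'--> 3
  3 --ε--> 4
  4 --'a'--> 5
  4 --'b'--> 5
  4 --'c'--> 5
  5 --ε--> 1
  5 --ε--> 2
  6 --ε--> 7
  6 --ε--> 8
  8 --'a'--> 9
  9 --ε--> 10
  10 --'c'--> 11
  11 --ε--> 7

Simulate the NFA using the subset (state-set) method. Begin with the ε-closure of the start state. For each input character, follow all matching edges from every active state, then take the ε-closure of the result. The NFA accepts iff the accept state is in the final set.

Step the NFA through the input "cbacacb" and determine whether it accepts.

Answer: REJECT

Steps:
S₀ = ε-closure({0}) = {0,1,2,6,7,8}
'c' @ 1: {3,4}
'b' @ 2: {1,2,5,6,7,8}  ✓accept
'a' @ 3: {9,10}
'c' @ 4: {7,11}  ✓accept
'a' @ 5: {}  — dead — no transitions
rest 'cb' ignored (set empty)
end set {} — state 7 not in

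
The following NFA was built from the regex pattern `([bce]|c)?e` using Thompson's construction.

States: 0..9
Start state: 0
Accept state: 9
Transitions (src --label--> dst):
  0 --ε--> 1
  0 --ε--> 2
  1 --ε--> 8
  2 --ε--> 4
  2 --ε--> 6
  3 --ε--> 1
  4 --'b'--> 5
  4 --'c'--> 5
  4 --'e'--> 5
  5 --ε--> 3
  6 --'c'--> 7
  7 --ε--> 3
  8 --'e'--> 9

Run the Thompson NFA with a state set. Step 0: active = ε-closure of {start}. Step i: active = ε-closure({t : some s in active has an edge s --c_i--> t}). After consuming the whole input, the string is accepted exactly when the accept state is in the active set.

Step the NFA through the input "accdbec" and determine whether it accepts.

Answer: REJECT

Steps:
initial (ε-close {0}): {0,1,2,4,6,8}
'a' @ 1: {}  — no active states
rest 'ccdbec' ignored (set empty)
final: {}; accept 9 not in set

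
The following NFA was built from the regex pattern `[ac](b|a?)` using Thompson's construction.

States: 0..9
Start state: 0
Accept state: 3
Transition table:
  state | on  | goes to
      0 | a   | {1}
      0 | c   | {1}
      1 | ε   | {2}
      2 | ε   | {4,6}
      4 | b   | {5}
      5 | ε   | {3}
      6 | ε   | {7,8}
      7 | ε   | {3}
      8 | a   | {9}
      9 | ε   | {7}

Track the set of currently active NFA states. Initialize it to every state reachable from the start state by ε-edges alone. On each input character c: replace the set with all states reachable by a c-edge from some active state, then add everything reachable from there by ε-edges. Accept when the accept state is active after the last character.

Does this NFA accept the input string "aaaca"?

start: ε-closure({0}) = {0}
'a' @ 1: {1,2,3,4,6,7,8}  ✓accept
'a' @ 2: {3,7,9}  ✓accept
'a' @ 3: {}  — no active states
rest 'ca' ignored (set empty)
end set {} — state 3 not in

Answer: REJECT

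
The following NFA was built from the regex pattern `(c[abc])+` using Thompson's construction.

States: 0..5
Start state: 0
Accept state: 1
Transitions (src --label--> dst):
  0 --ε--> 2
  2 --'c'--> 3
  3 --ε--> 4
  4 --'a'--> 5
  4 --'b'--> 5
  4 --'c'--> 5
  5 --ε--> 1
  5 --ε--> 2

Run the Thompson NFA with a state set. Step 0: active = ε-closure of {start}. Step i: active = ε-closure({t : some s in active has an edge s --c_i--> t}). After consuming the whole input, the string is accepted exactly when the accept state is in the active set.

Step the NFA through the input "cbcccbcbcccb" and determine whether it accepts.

Answer: ACCEPT

Steps:
initial (ε-close {0}): {0,2}
'c' @ 1: {3,4}
'b' @ 2: {1,2,5}  ✓accept
'c' @ 3: {3,4}
'c' @ 4: {1,2,5}  ✓accept
'c' @ 5: {3,4}
'b' @ 6: {1,2,5}  ✓accept
'c' @ 7: {3,4}
'b' @ 8: {1,2,5}  ✓accept
'c' @ 9: {3,4}
'c' @ 10: {1,2,5}  ✓accept
'c' @ 11: {3,4}
'b' @ 12: {1,2,5}  ✓accept
end set {1,2,5} — state 1 in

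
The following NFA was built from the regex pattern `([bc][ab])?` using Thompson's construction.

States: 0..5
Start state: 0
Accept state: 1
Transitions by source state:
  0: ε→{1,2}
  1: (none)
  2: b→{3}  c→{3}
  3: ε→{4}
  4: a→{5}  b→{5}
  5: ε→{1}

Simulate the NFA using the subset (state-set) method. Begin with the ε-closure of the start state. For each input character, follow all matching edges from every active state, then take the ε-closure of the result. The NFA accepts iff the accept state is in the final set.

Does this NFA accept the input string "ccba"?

Answer: REJECT

Derivation:
S₀ = ε-closure({0}) = {0,1,2}
'c' @ 1: {3,4}
'c' @ 2: {}  — dead — no transitions
rest 'ba' ignored (set empty)
after full input: {}  (accept=1 not in)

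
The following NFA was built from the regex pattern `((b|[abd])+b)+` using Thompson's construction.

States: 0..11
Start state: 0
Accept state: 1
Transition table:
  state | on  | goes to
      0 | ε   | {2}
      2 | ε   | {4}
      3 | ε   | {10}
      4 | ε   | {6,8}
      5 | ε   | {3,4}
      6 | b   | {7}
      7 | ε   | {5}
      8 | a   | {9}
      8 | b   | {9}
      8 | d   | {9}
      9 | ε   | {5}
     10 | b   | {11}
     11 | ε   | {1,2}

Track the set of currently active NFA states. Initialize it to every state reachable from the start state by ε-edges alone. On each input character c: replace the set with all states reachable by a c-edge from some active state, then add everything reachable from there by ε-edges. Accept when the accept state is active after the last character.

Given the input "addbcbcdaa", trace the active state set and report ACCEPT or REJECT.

Answer: REJECT

Derivation:
S₀ = ε-closure({0}) = {0,2,4,6,8}
'a' @ 1: {3,4,5,6,8,9,10}
'd' @ 2: {3,4,5,6,8,9,10}
'd' @ 3: {3,4,5,6,8,9,10}
'b' @ 4: {1,2,3,4,5,6,7,8,9,10,11}  [accepting]
'c' @ 5: {}  — state set empty
rest 'bcdaa' ignored (set empty)
end set {} — state 1 not in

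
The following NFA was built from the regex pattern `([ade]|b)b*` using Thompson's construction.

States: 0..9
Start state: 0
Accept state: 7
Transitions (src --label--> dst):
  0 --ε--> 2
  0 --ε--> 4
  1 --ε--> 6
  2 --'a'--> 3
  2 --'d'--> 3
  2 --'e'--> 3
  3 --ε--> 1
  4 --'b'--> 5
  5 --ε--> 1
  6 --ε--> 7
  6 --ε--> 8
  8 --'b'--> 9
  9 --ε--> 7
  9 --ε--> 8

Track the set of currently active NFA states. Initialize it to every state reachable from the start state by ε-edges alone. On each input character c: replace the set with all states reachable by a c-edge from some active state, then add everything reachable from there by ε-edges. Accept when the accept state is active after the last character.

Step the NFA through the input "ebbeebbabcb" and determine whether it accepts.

Answer: REJECT

Derivation:
S₀ = ε-closure({0}) = {0,2,4}
'e' @ 1: {1,3,6,7,8}  (accept∈set)
'b' @ 2: {7,8,9}  (accept∈set)
'b' @ 3: {7,8,9}  (accept∈set)
'e' @ 4: {}  — state set empty
rest 'ebbabcb' ignored (set empty)
end set {} — state 7 not in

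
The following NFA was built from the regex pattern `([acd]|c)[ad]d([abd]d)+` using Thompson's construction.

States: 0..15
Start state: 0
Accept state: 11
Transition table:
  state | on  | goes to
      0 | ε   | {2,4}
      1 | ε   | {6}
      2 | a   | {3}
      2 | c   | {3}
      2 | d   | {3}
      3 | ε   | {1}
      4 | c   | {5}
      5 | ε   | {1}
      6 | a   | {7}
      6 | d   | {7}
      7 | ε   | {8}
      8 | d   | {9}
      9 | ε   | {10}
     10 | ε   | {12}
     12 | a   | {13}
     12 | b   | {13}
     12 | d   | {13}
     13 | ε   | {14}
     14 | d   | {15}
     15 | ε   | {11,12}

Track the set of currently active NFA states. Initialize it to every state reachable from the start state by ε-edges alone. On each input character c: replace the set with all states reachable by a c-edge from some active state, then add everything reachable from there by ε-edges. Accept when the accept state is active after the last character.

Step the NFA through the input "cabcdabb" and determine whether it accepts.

Answer: REJECT

Steps:
start: ε-closure({0}) = {0,2,4}
'c' @ 1: {1,3,5,6}
'a' @ 2: {7,8}
'b' @ 3: {}  — dead — no transitions
rest 'cdabb' ignored (set empty)
end set {} — state 11 not in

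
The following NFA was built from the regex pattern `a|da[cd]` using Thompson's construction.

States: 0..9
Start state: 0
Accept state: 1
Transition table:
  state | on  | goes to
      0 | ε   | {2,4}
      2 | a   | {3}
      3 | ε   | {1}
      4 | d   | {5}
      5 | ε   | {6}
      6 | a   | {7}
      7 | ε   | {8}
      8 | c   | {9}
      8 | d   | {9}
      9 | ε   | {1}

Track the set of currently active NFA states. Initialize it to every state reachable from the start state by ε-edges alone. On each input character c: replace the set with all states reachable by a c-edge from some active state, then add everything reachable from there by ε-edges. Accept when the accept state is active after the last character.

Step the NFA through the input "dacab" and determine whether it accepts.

Answer: REJECT

Steps:
start: ε-closure({0}) = {0,2,4}
'd' @ 1: {5,6}
'a' @ 2: {7,8}
'c' @ 3: {1,9}  ✓accept
'a' @ 4: {}  — dead — no transitions
rest 'b' ignored (set empty)
after full input: {}  (accept=1 not in)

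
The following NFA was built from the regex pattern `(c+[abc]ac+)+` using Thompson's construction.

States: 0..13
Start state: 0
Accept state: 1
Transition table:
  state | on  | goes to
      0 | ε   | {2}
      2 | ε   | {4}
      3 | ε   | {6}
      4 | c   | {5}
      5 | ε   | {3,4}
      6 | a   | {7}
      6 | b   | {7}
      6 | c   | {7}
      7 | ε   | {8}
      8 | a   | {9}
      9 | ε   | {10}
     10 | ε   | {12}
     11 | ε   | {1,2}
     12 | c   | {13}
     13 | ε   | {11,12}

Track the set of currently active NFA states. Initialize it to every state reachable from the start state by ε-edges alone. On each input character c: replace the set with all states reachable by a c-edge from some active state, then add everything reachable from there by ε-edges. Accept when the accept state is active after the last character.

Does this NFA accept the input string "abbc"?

initial (ε-close {0}): {0,2,4}
'a' @ 1: {}  — no active states
rest 'bbc' ignored (set empty)
after full input: {}  (accept=1 not in)

Answer: REJECT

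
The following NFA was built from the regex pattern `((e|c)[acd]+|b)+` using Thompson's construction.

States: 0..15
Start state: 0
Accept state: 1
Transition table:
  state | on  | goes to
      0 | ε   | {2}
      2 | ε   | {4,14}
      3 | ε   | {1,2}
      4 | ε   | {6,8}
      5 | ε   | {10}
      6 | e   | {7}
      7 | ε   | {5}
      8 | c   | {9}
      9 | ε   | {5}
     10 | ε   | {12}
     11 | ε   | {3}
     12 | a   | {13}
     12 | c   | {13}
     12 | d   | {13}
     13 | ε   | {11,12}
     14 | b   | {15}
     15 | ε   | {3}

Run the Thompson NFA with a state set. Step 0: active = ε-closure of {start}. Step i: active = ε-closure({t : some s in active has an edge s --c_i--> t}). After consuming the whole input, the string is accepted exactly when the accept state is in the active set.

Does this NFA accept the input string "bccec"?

Answer: ACCEPT

Trace:
start: ε-closure({0}) = {0,2,4,6,8,14}
'b' @ 1: {1,2,3,4,6,8,14,15}  (accept∈set)
'c' @ 2: {5,9,10,12}
'c' @ 3: {1,2,3,4,6,8,11,12,13,14}  (accept∈set)
'e' @ 4: {5,7,10,12}
'c' @ 5: {1,2,3,4,6,8,11,12,13,14}  (accept∈set)
final: {1,2,3,4,6,8,11,12,13,14}; accept 1 in set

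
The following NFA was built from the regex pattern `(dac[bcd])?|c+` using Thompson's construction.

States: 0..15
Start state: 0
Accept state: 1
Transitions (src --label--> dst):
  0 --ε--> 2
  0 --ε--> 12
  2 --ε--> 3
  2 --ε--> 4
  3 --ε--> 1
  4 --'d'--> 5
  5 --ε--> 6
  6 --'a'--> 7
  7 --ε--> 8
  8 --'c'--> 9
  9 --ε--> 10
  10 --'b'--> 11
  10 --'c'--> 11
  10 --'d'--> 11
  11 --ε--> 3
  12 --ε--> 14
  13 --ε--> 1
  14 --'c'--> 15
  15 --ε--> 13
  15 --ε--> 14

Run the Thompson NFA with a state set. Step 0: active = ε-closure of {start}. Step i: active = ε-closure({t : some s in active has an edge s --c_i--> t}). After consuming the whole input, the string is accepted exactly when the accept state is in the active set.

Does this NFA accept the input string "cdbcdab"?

start: ε-closure({0}) = {0,1,2,3,4,12,14}
'c' @ 1: {1,13,14,15}  ✓accept
'd' @ 2: {}  — state set empty
rest 'bcdab' ignored (set empty)
end set {} — state 1 not in

Answer: REJECT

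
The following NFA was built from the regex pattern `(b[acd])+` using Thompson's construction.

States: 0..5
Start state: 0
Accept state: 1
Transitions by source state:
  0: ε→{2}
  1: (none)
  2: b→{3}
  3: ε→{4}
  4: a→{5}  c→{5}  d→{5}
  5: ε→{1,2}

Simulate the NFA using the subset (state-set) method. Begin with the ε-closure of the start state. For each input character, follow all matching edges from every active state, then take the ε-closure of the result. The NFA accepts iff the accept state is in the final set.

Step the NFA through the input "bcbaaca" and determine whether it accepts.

Answer: REJECT

Trace:
initial (ε-close {0}): {0,2}
'b' @ 1: {3,4}
'c' @ 2: {1,2,5}  [accepting]
'b' @ 3: {3,4}
'a' @ 4: {1,2,5}  [accepting]
'a' @ 5: {}  — dead — no transitions
rest 'ca' ignored (set empty)
after full input: {}  (accept=1 not in)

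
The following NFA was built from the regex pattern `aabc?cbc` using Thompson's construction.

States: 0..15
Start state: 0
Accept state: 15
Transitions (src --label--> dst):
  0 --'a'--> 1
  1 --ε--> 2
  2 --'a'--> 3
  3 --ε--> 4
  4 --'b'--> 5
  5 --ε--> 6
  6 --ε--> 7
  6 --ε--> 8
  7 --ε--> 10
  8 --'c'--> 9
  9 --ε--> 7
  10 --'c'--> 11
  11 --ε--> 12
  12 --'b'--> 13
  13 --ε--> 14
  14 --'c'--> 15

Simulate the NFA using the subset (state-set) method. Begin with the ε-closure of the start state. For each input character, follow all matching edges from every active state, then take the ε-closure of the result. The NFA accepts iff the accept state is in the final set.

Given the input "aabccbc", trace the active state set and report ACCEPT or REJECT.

Answer: ACCEPT

Steps:
initial (ε-close {0}): {0}
'a' @ 1: {1,2}
'a' @ 2: {3,4}
'b' @ 3: {5,6,7,8,10}
'c' @ 4: {7,9,10,11,12}
'c' @ 5: {11,12}
'b' @ 6: {13,14}
'c' @ 7: {15}  (accept∈set)
after full input: {15}  (accept=15 in)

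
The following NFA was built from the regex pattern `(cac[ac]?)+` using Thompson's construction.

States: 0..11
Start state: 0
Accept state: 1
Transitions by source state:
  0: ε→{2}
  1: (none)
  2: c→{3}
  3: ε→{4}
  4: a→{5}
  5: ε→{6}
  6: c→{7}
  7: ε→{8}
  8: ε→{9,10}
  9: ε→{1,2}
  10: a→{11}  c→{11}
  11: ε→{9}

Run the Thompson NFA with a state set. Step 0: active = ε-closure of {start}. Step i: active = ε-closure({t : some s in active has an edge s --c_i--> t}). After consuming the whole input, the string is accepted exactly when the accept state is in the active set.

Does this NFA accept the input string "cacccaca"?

Answer: ACCEPT

Trace:
initial (ε-close {0}): {0,2}
'c' @ 1: {3,4}
'a' @ 2: {5,6}
'c' @ 3: {1,2,7,8,9,10}  (accept∈set)
'c' @ 4: {1,2,3,4,9,11}  (accept∈set)
'c' @ 5: {3,4}
'a' @ 6: {5,6}
'c' @ 7: {1,2,7,8,9,10}  (accept∈set)
'a' @ 8: {1,2,9,11}  (accept∈set)
after full input: {1,2,9,11}  (accept=1 in)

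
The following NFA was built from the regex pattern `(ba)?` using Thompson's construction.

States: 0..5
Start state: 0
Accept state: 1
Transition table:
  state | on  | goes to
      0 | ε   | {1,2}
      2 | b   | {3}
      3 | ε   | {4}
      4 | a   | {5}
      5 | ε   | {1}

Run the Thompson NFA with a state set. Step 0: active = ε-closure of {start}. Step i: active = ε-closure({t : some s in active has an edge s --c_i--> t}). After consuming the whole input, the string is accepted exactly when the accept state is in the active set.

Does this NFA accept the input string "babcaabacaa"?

Answer: REJECT

Trace:
S₀ = ε-closure({0}) = {0,1,2}
'b' @ 1: {3,4}
'a' @ 2: {1,5}  [accepting]
'b' @ 3: {}  — state set empty
rest 'caabacaa' ignored (set empty)
final: {}; accept 1 not in set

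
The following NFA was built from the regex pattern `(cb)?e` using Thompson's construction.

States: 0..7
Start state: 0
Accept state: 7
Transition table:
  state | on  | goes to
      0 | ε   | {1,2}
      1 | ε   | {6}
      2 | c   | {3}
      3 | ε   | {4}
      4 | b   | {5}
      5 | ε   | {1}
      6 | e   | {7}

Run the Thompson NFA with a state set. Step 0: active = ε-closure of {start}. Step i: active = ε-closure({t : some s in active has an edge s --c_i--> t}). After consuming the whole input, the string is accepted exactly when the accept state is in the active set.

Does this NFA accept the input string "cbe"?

start: ε-closure({0}) = {0,1,2,6}
'c' @ 1: {3,4}
'b' @ 2: {1,5,6}
'e' @ 3: {7}  ✓accept
after full input: {7}  (accept=7 in)

Answer: ACCEPT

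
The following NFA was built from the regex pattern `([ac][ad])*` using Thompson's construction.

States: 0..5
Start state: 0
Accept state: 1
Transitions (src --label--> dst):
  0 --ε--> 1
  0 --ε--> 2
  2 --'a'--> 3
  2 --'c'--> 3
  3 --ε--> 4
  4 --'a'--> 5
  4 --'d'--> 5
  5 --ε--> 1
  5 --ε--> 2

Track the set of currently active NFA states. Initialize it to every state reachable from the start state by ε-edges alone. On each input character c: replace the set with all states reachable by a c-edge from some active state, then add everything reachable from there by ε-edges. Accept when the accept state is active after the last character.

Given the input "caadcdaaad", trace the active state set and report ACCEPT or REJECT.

Answer: ACCEPT

Derivation:
initial (ε-close {0}): {0,1,2}
'c' @ 1: {3,4}
'a' @ 2: {1,2,5}  ✓accept
'a' @ 3: {3,4}
'd' @ 4: {1,2,5}  ✓accept
'c' @ 5: {3,4}
'd' @ 6: {1,2,5}  ✓accept
'a' @ 7: {3,4}
'a' @ 8: {1,2,5}  ✓accept
'a' @ 9: {3,4}
'd' @ 10: {1,2,5}  ✓accept
end set {1,2,5} — state 1 in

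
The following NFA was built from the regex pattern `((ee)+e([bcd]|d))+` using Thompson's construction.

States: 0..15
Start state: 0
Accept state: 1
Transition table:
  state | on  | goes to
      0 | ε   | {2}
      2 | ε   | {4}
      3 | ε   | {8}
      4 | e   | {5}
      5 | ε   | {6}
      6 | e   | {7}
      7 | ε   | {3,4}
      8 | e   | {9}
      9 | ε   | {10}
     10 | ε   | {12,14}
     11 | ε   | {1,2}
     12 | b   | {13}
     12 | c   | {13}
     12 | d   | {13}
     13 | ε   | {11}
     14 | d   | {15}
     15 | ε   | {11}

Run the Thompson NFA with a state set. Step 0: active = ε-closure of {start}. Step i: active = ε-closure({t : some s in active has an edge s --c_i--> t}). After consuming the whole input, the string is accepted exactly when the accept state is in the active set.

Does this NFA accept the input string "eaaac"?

Answer: REJECT

Trace:
S₀ = ε-closure({0}) = {0,2,4}
'e' @ 1: {5,6}
'a' @ 2: {}  — state set empty
rest 'aac' ignored (set empty)
after full input: {}  (accept=1 not in)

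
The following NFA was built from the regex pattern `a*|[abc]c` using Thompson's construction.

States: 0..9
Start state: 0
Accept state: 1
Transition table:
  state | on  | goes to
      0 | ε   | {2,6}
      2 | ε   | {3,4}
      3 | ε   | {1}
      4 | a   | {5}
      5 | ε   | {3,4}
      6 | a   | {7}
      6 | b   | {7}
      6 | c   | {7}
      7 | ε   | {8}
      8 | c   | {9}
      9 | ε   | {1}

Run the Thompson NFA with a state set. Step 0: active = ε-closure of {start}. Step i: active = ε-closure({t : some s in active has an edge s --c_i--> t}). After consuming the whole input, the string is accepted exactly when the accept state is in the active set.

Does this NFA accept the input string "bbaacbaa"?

Answer: REJECT

Steps:
initial (ε-close {0}): {0,1,2,3,4,6}
'b' @ 1: {7,8}
'b' @ 2: {}  — state set empty
rest 'aacbaa' ignored (set empty)
after full input: {}  (accept=1 not in)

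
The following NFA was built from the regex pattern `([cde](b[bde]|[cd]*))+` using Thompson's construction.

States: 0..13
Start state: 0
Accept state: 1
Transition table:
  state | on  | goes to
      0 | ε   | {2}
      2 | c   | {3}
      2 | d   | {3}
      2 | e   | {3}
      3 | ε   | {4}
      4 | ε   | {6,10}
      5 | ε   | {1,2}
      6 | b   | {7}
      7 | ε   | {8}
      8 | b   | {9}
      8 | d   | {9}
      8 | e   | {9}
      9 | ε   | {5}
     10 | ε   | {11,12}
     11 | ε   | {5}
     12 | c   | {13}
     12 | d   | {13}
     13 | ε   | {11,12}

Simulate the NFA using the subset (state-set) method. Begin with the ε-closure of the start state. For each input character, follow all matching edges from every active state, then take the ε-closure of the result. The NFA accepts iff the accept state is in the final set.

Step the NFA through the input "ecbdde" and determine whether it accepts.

Answer: ACCEPT

Steps:
initial (ε-close {0}): {0,2}
'e' @ 1: {1,2,3,4,5,6,10,11,12}  ✓accept
'c' @ 2: {1,2,3,4,5,6,10,11,12,13}  ✓accept
'b' @ 3: {7,8}
'd' @ 4: {1,2,5,9}  ✓accept
'd' @ 5: {1,2,3,4,5,6,10,11,12}  ✓accept
'e' @ 6: {1,2,3,4,5,6,10,11,12}  ✓accept
end set {1,2,3,4,5,6,10,11,12} — state 1 in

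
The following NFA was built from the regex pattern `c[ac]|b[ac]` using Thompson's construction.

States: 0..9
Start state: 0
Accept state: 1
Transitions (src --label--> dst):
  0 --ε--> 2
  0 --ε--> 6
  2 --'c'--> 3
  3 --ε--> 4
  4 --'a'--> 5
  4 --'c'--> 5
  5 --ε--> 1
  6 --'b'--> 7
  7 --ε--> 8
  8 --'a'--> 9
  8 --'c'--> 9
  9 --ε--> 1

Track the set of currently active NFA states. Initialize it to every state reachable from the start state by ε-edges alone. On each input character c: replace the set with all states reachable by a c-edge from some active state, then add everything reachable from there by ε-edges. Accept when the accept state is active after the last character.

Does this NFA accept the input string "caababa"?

initial (ε-close {0}): {0,2,6}
'c' @ 1: {3,4}
'a' @ 2: {1,5}  [accepting]
'a' @ 3: {}  — state set empty
rest 'baba' ignored (set empty)
after full input: {}  (accept=1 not in)

Answer: REJECT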